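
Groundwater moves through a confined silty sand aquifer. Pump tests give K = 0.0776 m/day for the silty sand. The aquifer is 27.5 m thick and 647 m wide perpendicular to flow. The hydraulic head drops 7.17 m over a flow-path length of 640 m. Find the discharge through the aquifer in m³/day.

Cross-sectional area A = 647 × 27.5 = 17792 m².
Hydraulic gradient i = Δh / L = 7.17 / 640 = 0.01120.
Darcy's law: Q = K · A · i = 0.07760 × 17792 × 0.01120 = 15.47 m³/day.

15.5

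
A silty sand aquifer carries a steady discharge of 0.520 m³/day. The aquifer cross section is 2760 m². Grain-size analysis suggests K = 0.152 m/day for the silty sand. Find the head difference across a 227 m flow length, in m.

0.281

From Q = K·A·i, i = Q / (K·A) = 0.520 / (0.1520 × 2760) = 0.001240.
Head loss Δh = i · L = 0.001240 × 227 = 0.2814 m.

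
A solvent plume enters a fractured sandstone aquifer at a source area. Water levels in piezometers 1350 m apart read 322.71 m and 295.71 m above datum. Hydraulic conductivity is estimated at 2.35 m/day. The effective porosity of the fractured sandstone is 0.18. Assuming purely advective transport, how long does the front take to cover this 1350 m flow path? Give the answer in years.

Hydraulic gradient i = (322.71 − 295.71) / 1350 = 27 / 1350 = 0.02000.
Darcy flux q = K · i = 2.350 × 0.02000 = 0.04700 m/day.
Seepage velocity v = q / n_e = 0.04700 / 0.18 = 0.2611 m/day.
Travel time t = L / v = 1350 / 0.2611 = 5170 days = 14.16 years.

14.2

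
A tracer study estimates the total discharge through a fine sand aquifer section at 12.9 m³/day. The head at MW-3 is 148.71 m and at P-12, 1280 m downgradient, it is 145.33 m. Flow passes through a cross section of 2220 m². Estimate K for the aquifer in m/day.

Hydraulic gradient i = (148.71 − 145.33) / 1280 = 3.38 / 1280 = 0.002641.
From Q = K·A·i, K = Q / (A·i) = 12.9 / (2220 × 0.002641) = 2.201 m/day.

2.20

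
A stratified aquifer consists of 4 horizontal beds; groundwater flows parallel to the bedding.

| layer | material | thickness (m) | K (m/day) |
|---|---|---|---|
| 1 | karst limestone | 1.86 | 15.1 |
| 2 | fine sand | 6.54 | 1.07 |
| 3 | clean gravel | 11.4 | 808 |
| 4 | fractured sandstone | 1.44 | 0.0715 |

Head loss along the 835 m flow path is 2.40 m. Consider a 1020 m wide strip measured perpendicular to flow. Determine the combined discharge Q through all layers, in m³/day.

Flow is parallel to layering, so each bed carries its own Darcy discharge and the transmissivities add.
Σ(K_i·b_i) = 15.1×1.86 + 1.07×6.54 + 808×11.4 + 0.0715×1.44 = 9246 m²/day.
Hydraulic gradient i = Δh / L = 2.40 / 835 = 0.002874.
Q = Σ(K_i·b_i) · W · i = 9246 × 1020 × 0.002874 = 27108 m³/day.

27100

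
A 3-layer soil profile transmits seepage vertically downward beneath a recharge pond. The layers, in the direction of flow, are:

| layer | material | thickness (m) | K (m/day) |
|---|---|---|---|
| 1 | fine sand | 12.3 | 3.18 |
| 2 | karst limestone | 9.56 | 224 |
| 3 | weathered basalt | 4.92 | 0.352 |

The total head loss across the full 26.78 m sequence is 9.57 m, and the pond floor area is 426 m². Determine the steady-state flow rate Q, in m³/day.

Flow is perpendicular to layering, so the layers act in series and the equivalent K is the thickness-weighted harmonic mean.
Total thickness L = 12.3 + 9.56 + 4.92 = 26.78 m.
Σ(b_i/K_i) = 12.3/3.18 + 9.56/224 + 4.92/0.352 = 17.89 d.
K_eq = L / Σ(b_i/K_i) = 26.78 / 17.89 = 1.497 m/day.
Q = K_eq · A · (Δh/L) = 1.497 × 426 × (9.57/26.78) = 227.9 m³/day.

228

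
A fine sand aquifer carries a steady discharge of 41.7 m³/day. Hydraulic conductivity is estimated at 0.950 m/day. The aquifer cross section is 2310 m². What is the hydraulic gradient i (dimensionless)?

From Q = K·A·i, i = Q / (K·A) = 41.7 / (0.9500 × 2310) = 0.01900.

0.0190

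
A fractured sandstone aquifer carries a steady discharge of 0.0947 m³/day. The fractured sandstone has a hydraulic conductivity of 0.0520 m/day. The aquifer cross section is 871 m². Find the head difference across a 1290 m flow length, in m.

2.70

From Q = K·A·i, i = Q / (K·A) = 0.0947 / (0.05200 × 871.0) = 0.002091.
Head loss Δh = i · L = 0.002091 × 1290 = 2.697 m.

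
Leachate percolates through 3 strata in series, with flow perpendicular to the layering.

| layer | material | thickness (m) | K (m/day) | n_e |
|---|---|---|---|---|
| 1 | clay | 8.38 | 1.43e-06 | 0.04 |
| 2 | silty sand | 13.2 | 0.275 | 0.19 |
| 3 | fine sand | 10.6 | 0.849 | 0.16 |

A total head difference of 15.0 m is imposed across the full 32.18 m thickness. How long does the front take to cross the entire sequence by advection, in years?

4860

With flow normal to the layers, continuity requires the same specific discharge q through every layer.
Σ(b_i/K_i) = 8.38/1.43e-06 + 13.2/0.275 + 10.6/0.849 = 5.860e+06 d.
q = Δh / Σ(b_i/K_i) = 15.0 / 5.860e+06 = 2.560e-06 m/day.
In each layer the seepage velocity is v_i = q/n_i, so the layer transit time is t_i = b_i·n_i / q:
  layer 1 (clay): t_1 = 8.38 × 0.04 / 2.560e-06 = 1.310e+05 d
  layer 2 (silty sand): t_2 = 13.2 × 0.19 / 2.560e-06 = 9.798e+05 d
  layer 3 (fine sand): t_3 = 10.6 × 0.16 / 2.560e-06 = 6.626e+05 d
Total t = Σ t_i = 1.773e+06 days = 4855 years.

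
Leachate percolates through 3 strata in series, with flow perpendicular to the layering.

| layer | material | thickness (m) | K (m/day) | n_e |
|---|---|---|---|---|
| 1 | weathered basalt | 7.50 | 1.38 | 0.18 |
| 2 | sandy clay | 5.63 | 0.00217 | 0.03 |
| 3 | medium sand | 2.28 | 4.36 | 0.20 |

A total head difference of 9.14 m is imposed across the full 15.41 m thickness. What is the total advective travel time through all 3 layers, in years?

With flow normal to the layers, continuity requires the same specific discharge q through every layer.
Σ(b_i/K_i) = 7.50/1.38 + 5.63/0.00217 + 2.28/4.36 = 2600 d.
q = Δh / Σ(b_i/K_i) = 9.14 / 2600 = 0.003515 m/day.
In each layer the seepage velocity is v_i = q/n_i, so the layer transit time is t_i = b_i·n_i / q:
  layer 1 (weathered basalt): t_1 = 7.50 × 0.18 / 0.003515 = 384.1 d
  layer 2 (sandy clay): t_2 = 5.63 × 0.03 / 0.003515 = 48.05 d
  layer 3 (medium sand): t_3 = 2.28 × 0.20 / 0.003515 = 129.7 d
Total t = Σ t_i = 561.9 days = 1.538 years.

1.54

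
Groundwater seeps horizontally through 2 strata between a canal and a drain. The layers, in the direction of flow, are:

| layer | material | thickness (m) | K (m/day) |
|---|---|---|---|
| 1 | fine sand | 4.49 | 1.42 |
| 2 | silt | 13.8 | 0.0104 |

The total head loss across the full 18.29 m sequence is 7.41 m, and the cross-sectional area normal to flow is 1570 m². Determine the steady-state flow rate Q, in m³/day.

8.75

Flow is perpendicular to layering, so the layers act in series and the equivalent K is the thickness-weighted harmonic mean.
Total thickness L = 4.49 + 13.8 = 18.29 m.
Σ(b_i/K_i) = 4.49/1.42 + 13.8/0.0104 = 1330 d.
K_eq = L / Σ(b_i/K_i) = 18.29 / 1330 = 0.01375 m/day.
Q = K_eq · A · (Δh/L) = 0.01375 × 1570 × (7.41/18.29) = 8.747 m³/day.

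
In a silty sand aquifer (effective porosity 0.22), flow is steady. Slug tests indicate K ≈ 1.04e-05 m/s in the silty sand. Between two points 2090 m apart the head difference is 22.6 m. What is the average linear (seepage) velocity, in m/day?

Convert K: 1.04e-05 m/s × 86400 = 0.8986 m/day.
Hydraulic gradient i = Δh / L = 22.6 / 2090 = 0.01081.
Darcy flux q = K · i = 0.8986 × 0.01081 = 0.009716 m/day.
Seepage velocity v = q / n_e = 0.009716 / 0.22 = 0.04417 m/day.

0.0442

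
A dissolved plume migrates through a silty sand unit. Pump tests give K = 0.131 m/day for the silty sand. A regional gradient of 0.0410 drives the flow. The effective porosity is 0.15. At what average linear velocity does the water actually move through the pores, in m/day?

Hydraulic gradient i = 0.0410.
Darcy flux q = K · i = 0.1310 × 0.04100 = 0.005371 m/day.
Seepage velocity v = q / n_e = 0.005371 / 0.15 = 0.03581 m/day.

0.0358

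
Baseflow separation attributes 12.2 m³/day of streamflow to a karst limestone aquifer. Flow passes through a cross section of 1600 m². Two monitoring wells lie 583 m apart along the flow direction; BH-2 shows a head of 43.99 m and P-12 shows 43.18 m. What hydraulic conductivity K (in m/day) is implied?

Hydraulic gradient i = (43.99 − 43.18) / 583 = 0.81 / 583 = 0.001389.
From Q = K·A·i, K = Q / (A·i) = 12.2 / (1600 × 0.001389) = 5.488 m/day.

5.49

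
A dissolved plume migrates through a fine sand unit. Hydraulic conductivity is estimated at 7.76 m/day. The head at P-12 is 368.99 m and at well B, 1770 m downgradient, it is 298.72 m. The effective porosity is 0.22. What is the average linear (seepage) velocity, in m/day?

Hydraulic gradient i = (368.99 − 298.72) / 1770 = 70.27 / 1770 = 0.03970.
Darcy flux q = K · i = 7.760 × 0.03970 = 0.3081 m/day.
Seepage velocity v = q / n_e = 0.3081 / 0.22 = 1.400 m/day.

1.40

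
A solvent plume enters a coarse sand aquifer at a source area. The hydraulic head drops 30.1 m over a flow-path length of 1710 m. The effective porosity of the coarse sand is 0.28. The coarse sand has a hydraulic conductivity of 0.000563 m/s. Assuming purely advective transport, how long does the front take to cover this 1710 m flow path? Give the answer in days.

Convert K: 0.000563 m/s × 86400 = 48.64 m/day.
Hydraulic gradient i = Δh / L = 30.1 / 1710 = 0.01760.
Darcy flux q = K · i = 48.64 × 0.01760 = 0.8562 m/day.
Seepage velocity v = q / n_e = 0.8562 / 0.28 = 3.058 m/day.
Travel time t = L / v = 1710 / 3.058 = 559.2 days.

559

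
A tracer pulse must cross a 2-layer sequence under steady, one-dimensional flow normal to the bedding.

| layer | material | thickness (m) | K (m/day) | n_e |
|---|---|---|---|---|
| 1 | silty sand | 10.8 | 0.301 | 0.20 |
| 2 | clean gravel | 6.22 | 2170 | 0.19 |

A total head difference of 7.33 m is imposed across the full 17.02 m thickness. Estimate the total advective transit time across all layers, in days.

With flow normal to the layers, continuity requires the same specific discharge q through every layer.
Σ(b_i/K_i) = 10.8/0.301 + 6.22/2170 = 35.88 d.
q = Δh / Σ(b_i/K_i) = 7.33 / 35.88 = 0.2043 m/day.
In each layer the seepage velocity is v_i = q/n_i, so the layer transit time is t_i = b_i·n_i / q:
  layer 1 (silty sand): t_1 = 10.8 × 0.20 / 0.2043 = 10.57 d
  layer 2 (clean gravel): t_2 = 6.22 × 0.19 / 0.2043 = 5.785 d
Total t = Σ t_i = 16.36 days.

16.4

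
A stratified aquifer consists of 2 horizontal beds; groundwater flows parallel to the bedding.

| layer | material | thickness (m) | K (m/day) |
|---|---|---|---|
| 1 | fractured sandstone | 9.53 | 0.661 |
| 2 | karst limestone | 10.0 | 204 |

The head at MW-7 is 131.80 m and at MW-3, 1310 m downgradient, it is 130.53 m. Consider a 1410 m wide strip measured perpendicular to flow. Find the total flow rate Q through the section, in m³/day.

2800

Flow is parallel to layering, so each bed carries its own Darcy discharge and the transmissivities add.
Σ(K_i·b_i) = 0.661×9.53 + 204×10.0 = 2046 m²/day.
Hydraulic gradient i = (131.80 − 130.53) / 1310 = 1.27 / 1310 = 0.0009695.
Q = Σ(K_i·b_i) · W · i = 2046 × 1410 × 0.0009695 = 2797 m³/day.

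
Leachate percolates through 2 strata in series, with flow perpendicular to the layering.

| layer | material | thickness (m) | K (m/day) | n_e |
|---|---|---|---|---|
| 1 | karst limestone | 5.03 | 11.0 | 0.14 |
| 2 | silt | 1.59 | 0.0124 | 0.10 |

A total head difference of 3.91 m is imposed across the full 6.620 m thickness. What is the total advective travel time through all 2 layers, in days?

With flow normal to the layers, continuity requires the same specific discharge q through every layer.
Σ(b_i/K_i) = 5.03/11.0 + 1.59/0.0124 = 128.7 d.
q = Δh / Σ(b_i/K_i) = 3.91 / 128.7 = 0.03038 m/day.
In each layer the seepage velocity is v_i = q/n_i, so the layer transit time is t_i = b_i·n_i / q:
  layer 1 (karst limestone): t_1 = 5.03 × 0.14 / 0.03038 = 23.18 d
  layer 2 (silt): t_2 = 1.59 × 0.10 / 0.03038 = 5.233 d
Total t = Σ t_i = 28.41 days.

28.4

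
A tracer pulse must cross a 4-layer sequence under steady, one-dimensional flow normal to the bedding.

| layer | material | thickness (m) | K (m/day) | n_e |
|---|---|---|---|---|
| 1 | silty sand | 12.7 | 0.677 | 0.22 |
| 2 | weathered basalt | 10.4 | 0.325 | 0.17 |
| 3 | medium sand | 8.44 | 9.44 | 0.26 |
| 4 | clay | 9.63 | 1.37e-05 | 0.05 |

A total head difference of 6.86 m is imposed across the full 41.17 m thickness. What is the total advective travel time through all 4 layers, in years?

2030

With flow normal to the layers, continuity requires the same specific discharge q through every layer.
Σ(b_i/K_i) = 12.7/0.677 + 10.4/0.325 + 8.44/9.44 + 9.63/1.37e-05 = 7.030e+05 d.
q = Δh / Σ(b_i/K_i) = 6.86 / 7.030e+05 = 9.759e-06 m/day.
In each layer the seepage velocity is v_i = q/n_i, so the layer transit time is t_i = b_i·n_i / q:
  layer 1 (silty sand): t_1 = 12.7 × 0.22 / 9.759e-06 = 2.863e+05 d
  layer 2 (weathered basalt): t_2 = 10.4 × 0.17 / 9.759e-06 = 1.812e+05 d
  layer 3 (medium sand): t_3 = 8.44 × 0.26 / 9.759e-06 = 2.249e+05 d
  layer 4 (clay): t_4 = 9.63 × 0.05 / 9.759e-06 = 49341 d
Total t = Σ t_i = 7.417e+05 days = 2031 years.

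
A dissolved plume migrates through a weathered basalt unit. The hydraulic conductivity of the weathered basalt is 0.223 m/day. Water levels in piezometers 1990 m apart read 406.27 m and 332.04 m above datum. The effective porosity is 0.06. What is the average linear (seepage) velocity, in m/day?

Hydraulic gradient i = (406.27 − 332.04) / 1990 = 74.23 / 1990 = 0.03730.
Darcy flux q = K · i = 0.2230 × 0.03730 = 0.008318 m/day.
Seepage velocity v = q / n_e = 0.008318 / 0.06 = 0.1386 m/day.

0.139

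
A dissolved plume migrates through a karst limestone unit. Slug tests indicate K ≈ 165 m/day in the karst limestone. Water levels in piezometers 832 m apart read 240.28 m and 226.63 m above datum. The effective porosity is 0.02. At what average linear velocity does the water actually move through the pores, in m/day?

135

Hydraulic gradient i = (240.28 − 226.63) / 832 = 13.65 / 832 = 0.01641.
Darcy flux q = K · i = 165.0 × 0.01641 = 2.707 m/day.
Seepage velocity v = q / n_e = 2.707 / 0.02 = 135.4 m/day.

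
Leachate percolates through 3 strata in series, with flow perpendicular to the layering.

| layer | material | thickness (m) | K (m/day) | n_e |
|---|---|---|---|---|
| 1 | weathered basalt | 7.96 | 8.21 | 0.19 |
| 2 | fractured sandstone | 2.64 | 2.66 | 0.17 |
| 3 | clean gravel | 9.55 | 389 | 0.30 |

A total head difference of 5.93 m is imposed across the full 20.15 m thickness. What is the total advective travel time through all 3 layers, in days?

1.62

With flow normal to the layers, continuity requires the same specific discharge q through every layer.
Σ(b_i/K_i) = 7.96/8.21 + 2.64/2.66 + 9.55/389 = 1.987 d.
q = Δh / Σ(b_i/K_i) = 5.93 / 1.987 = 2.985 m/day.
In each layer the seepage velocity is v_i = q/n_i, so the layer transit time is t_i = b_i·n_i / q:
  layer 1 (weathered basalt): t_1 = 7.96 × 0.19 / 2.985 = 0.5067 d
  layer 2 (fractured sandstone): t_2 = 2.64 × 0.17 / 2.985 = 0.1504 d
  layer 3 (clean gravel): t_3 = 9.55 × 0.30 / 2.985 = 0.9598 d
Total t = Σ t_i = 1.617 days.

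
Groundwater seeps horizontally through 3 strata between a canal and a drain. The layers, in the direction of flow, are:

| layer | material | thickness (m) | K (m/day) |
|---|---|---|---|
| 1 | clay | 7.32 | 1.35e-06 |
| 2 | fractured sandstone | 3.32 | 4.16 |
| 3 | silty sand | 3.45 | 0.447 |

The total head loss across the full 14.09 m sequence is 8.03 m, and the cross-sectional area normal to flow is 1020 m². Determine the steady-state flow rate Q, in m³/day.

Flow is perpendicular to layering, so the layers act in series and the equivalent K is the thickness-weighted harmonic mean.
Total thickness L = 7.32 + 3.32 + 3.45 = 14.09 m.
Σ(b_i/K_i) = 7.32/1.35e-06 + 3.32/4.16 + 3.45/0.447 = 5.422e+06 d.
K_eq = L / Σ(b_i/K_i) = 14.09 / 5.422e+06 = 2.599e-06 m/day.
Q = K_eq · A · (Δh/L) = 2.599e-06 × 1020 × (8.03/14.09) = 0.001511 m³/day.

0.00151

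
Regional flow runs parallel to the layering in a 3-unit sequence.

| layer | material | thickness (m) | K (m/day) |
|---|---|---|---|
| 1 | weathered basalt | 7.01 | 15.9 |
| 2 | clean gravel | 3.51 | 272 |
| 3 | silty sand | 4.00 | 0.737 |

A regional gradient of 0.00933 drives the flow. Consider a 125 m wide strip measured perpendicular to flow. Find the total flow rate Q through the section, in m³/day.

Flow is parallel to layering, so each bed carries its own Darcy discharge and the transmissivities add.
Σ(K_i·b_i) = 15.9×7.01 + 272×3.51 + 0.737×4.00 = 1069 m²/day.
Hydraulic gradient i = 0.00933.
Q = Σ(K_i·b_i) · W · i = 1069 × 125 × 0.009330 = 1247 m³/day.

1250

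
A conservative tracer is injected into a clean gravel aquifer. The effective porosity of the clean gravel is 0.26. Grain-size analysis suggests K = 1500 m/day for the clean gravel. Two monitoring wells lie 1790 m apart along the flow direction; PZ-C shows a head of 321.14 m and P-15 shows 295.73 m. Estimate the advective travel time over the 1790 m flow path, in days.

Hydraulic gradient i = (321.14 − 295.73) / 1790 = 25.41 / 1790 = 0.01420.
Darcy flux q = K · i = 1500 × 0.01420 = 21.29 m/day.
Seepage velocity v = q / n_e = 21.29 / 0.26 = 81.90 m/day.
Travel time t = L / v = 1790 / 81.90 = 21.86 days.

21.9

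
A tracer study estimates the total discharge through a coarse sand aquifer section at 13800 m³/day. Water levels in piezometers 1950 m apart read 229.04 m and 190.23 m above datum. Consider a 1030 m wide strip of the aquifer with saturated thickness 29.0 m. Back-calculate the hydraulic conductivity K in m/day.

23.2

Cross-sectional area A = 1030 × 29.0 = 29870 m².
Hydraulic gradient i = (229.04 − 190.23) / 1950 = 38.81 / 1950 = 0.01990.
From Q = K·A·i, K = Q / (A·i) = 13800 / (29870 × 0.01990) = 23.21 m/day.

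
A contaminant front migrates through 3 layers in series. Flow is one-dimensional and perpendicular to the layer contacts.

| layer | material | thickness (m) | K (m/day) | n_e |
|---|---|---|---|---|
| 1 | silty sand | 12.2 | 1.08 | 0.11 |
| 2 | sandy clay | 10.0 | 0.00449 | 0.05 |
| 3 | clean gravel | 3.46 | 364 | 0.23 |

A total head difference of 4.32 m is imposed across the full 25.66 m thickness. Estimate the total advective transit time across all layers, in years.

3.74

With flow normal to the layers, continuity requires the same specific discharge q through every layer.
Σ(b_i/K_i) = 12.2/1.08 + 10.0/0.00449 + 3.46/364 = 2238 d.
q = Δh / Σ(b_i/K_i) = 4.32 / 2238 = 0.001930 m/day.
In each layer the seepage velocity is v_i = q/n_i, so the layer transit time is t_i = b_i·n_i / q:
  layer 1 (silty sand): t_1 = 12.2 × 0.11 / 0.001930 = 695.4 d
  layer 2 (sandy clay): t_2 = 10.0 × 0.05 / 0.001930 = 259.1 d
  layer 3 (clean gravel): t_3 = 3.46 × 0.23 / 0.001930 = 412.4 d
Total t = Σ t_i = 1367 days = 3.742 years.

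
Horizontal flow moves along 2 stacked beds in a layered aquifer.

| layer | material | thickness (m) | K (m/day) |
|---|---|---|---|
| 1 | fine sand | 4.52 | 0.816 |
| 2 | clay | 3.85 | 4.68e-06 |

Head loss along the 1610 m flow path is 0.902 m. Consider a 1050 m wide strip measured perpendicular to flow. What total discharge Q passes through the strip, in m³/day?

2.17

Flow is parallel to layering, so each bed carries its own Darcy discharge and the transmissivities add.
Σ(K_i·b_i) = 0.816×4.52 + 4.68e-06×3.85 = 3.688 m²/day.
Hydraulic gradient i = Δh / L = 0.902 / 1610 = 0.0005602.
Q = Σ(K_i·b_i) · W · i = 3.688 × 1050 × 0.0005602 = 2.170 m³/day.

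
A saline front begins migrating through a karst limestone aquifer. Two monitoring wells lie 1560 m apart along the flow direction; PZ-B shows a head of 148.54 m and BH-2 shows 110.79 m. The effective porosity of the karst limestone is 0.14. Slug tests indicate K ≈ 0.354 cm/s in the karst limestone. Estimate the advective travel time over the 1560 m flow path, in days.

29.5

Convert K: 0.354 cm/s × 864 = 305.9 m/day.
Hydraulic gradient i = (148.54 − 110.79) / 1560 = 37.75 / 1560 = 0.02420.
Darcy flux q = K · i = 305.9 × 0.02420 = 7.401 m/day.
Seepage velocity v = q / n_e = 7.401 / 0.14 = 52.87 m/day.
Travel time t = L / v = 1560 / 52.87 = 29.51 days.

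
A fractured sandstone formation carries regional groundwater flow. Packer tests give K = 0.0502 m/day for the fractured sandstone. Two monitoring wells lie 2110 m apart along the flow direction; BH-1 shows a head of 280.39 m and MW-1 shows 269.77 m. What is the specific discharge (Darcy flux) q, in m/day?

0.000253

Hydraulic gradient i = (280.39 − 269.77) / 2110 = 10.62 / 2110 = 0.005033.
Specific discharge q = K · i = 0.05020 × 0.005033 = 0.0002527 m/day.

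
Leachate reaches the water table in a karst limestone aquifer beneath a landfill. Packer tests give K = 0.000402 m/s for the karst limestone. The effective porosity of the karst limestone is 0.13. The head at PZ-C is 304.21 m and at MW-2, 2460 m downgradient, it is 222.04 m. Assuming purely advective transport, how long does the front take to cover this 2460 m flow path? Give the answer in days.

276

Convert K: 0.000402 m/s × 86400 = 34.73 m/day.
Hydraulic gradient i = (304.21 − 222.04) / 2460 = 82.17 / 2460 = 0.03340.
Darcy flux q = K · i = 34.73 × 0.03340 = 1.160 m/day.
Seepage velocity v = q / n_e = 1.160 / 0.13 = 8.924 m/day.
Travel time t = L / v = 2460 / 8.924 = 275.7 days.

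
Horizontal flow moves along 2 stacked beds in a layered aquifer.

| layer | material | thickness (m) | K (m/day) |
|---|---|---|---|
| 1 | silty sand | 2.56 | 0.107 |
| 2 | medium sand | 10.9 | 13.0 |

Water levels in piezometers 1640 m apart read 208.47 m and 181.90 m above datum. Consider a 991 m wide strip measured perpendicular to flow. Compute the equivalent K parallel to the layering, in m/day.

Flow is parallel to layering, so each bed carries its own Darcy discharge and the transmissivities add.
Σ(K_i·b_i) = 0.107×2.56 + 13.0×10.9 = 142.0 m²/day.
Total thickness b = 13.46 m, so K_eq = Σ(K_i·b_i)/b = 10.55 m/day.

10.5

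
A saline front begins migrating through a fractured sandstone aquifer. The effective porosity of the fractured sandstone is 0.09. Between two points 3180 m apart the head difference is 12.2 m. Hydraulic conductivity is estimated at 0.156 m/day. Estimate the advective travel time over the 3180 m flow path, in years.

1310

Hydraulic gradient i = Δh / L = 12.2 / 3180 = 0.003836.
Darcy flux q = K · i = 0.1560 × 0.003836 = 0.0005985 m/day.
Seepage velocity v = q / n_e = 0.0005985 / 0.09 = 0.006650 m/day.
Travel time t = L / v = 3180 / 0.006650 = 4.782e+05 days = 1309 years.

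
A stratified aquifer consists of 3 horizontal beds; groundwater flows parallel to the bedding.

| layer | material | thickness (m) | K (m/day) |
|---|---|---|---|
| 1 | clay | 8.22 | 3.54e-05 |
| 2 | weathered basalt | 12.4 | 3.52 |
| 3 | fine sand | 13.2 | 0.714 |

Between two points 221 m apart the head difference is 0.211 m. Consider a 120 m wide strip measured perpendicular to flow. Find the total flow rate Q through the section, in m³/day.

Flow is parallel to layering, so each bed carries its own Darcy discharge and the transmissivities add.
Σ(K_i·b_i) = 3.54e-05×8.22 + 3.52×12.4 + 0.714×13.2 = 53.07 m²/day.
Hydraulic gradient i = Δh / L = 0.211 / 221 = 0.0009548.
Q = Σ(K_i·b_i) · W · i = 53.07 × 120 × 0.0009548 = 6.081 m³/day.

6.08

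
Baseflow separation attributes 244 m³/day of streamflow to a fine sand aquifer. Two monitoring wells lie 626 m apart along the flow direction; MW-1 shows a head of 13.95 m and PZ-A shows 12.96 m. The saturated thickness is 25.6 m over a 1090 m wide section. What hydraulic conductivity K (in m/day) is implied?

Cross-sectional area A = 1090 × 25.6 = 27904 m².
Hydraulic gradient i = (13.95 − 12.96) / 626 = 0.99 / 626 = 0.001581.
From Q = K·A·i, K = Q / (A·i) = 244 / (27904 × 0.001581) = 5.529 m/day.

5.53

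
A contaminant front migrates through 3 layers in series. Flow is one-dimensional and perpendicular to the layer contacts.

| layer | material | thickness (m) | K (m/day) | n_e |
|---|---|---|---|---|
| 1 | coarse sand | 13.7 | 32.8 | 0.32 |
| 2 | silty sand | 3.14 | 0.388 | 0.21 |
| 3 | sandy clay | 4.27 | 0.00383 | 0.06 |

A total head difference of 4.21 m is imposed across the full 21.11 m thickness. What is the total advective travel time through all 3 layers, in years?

With flow normal to the layers, continuity requires the same specific discharge q through every layer.
Σ(b_i/K_i) = 13.7/32.8 + 3.14/0.388 + 4.27/0.00383 = 1123 d.
q = Δh / Σ(b_i/K_i) = 4.21 / 1123 = 0.003748 m/day.
In each layer the seepage velocity is v_i = q/n_i, so the layer transit time is t_i = b_i·n_i / q:
  layer 1 (coarse sand): t_1 = 13.7 × 0.32 / 0.003748 = 1170 d
  layer 2 (silty sand): t_2 = 3.14 × 0.21 / 0.003748 = 176.0 d
  layer 3 (sandy clay): t_3 = 4.27 × 0.06 / 0.003748 = 68.36 d
Total t = Σ t_i = 1414 days = 3.872 years.

3.87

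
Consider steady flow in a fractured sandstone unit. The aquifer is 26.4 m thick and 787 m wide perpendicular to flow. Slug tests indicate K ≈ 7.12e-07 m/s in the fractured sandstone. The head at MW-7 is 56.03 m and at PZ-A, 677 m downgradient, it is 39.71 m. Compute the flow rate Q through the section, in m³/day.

Convert K: 7.12e-07 m/s × 86400 = 0.06152 m/day.
Cross-sectional area A = 787 × 26.4 = 20777 m².
Hydraulic gradient i = (56.03 − 39.71) / 677 = 16.32 / 677 = 0.02411.
Darcy's law: Q = K · A · i = 0.06152 × 20777 × 0.02411 = 30.81 m³/day.

30.8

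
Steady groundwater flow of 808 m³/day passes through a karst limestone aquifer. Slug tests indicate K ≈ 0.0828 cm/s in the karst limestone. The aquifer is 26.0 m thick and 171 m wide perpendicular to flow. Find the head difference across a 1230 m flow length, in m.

3.12

Convert K: 0.0828 cm/s × 864 = 71.54 m/day.
Cross-sectional area A = 171 × 26.0 = 4446 m².
From Q = K·A·i, i = Q / (K·A) = 808 / (71.54 × 4446) = 0.002540.
Head loss Δh = i · L = 0.002540 × 1230 = 3.125 m.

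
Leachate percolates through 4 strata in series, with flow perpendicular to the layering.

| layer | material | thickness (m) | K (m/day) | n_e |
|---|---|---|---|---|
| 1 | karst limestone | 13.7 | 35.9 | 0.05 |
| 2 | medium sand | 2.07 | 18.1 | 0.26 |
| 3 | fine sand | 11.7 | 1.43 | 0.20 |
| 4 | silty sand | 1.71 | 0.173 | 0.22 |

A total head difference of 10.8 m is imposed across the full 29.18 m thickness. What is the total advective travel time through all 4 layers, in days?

6.77

With flow normal to the layers, continuity requires the same specific discharge q through every layer.
Σ(b_i/K_i) = 13.7/35.9 + 2.07/18.1 + 11.7/1.43 + 1.71/0.173 = 18.56 d.
q = Δh / Σ(b_i/K_i) = 10.8 / 18.56 = 0.5818 m/day.
In each layer the seepage velocity is v_i = q/n_i, so the layer transit time is t_i = b_i·n_i / q:
  layer 1 (karst limestone): t_1 = 13.7 × 0.05 / 0.5818 = 1.177 d
  layer 2 (medium sand): t_2 = 2.07 × 0.26 / 0.5818 = 0.9250 d
  layer 3 (fine sand): t_3 = 11.7 × 0.20 / 0.5818 = 4.022 d
  layer 4 (silty sand): t_4 = 1.71 × 0.22 / 0.5818 = 0.6466 d
Total t = Σ t_i = 6.771 days.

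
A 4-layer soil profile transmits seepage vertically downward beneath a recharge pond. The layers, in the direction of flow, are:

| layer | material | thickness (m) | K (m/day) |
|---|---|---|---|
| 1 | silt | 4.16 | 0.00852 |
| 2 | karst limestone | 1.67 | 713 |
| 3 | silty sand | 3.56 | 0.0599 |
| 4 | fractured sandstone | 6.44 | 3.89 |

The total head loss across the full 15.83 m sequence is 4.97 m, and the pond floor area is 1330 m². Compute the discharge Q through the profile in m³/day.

Flow is perpendicular to layering, so the layers act in series and the equivalent K is the thickness-weighted harmonic mean.
Total thickness L = 4.16 + 1.67 + 3.56 + 6.44 = 15.83 m.
Σ(b_i/K_i) = 4.16/0.00852 + 1.67/713 + 3.56/0.0599 + 6.44/3.89 = 549.4 d.
K_eq = L / Σ(b_i/K_i) = 15.83 / 549.4 = 0.02882 m/day.
Q = K_eq · A · (Δh/L) = 0.02882 × 1330 × (4.97/15.83) = 12.03 m³/day.

12.0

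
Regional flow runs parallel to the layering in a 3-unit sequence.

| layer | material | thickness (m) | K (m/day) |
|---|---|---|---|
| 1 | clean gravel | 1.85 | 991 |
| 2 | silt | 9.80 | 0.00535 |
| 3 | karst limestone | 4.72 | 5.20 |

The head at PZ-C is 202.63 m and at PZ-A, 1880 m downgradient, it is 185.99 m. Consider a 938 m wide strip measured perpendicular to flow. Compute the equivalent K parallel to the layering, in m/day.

113

Flow is parallel to layering, so each bed carries its own Darcy discharge and the transmissivities add.
Σ(K_i·b_i) = 991×1.85 + 0.00535×9.80 + 5.20×4.72 = 1858 m²/day.
Total thickness b = 16.37 m, so K_eq = Σ(K_i·b_i)/b = 113.5 m/day.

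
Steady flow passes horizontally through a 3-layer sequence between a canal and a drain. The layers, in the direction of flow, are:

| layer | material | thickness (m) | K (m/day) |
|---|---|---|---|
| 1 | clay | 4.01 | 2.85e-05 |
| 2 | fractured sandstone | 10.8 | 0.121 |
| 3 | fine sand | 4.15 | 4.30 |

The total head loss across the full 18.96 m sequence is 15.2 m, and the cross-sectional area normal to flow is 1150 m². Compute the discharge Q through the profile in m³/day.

Flow is perpendicular to layering, so the layers act in series and the equivalent K is the thickness-weighted harmonic mean.
Total thickness L = 4.01 + 10.8 + 4.15 = 18.96 m.
Σ(b_i/K_i) = 4.01/2.85e-05 + 10.8/0.121 + 4.15/4.30 = 1.408e+05 d.
K_eq = L / Σ(b_i/K_i) = 18.96 / 1.408e+05 = 0.0001347 m/day.
Q = K_eq · A · (Δh/L) = 0.0001347 × 1150 × (15.2/18.96) = 0.1242 m³/day.

0.124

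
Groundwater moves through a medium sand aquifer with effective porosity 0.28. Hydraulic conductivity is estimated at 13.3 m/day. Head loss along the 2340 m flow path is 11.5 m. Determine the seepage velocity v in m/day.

Hydraulic gradient i = Δh / L = 11.5 / 2340 = 0.004915.
Darcy flux q = K · i = 13.30 × 0.004915 = 0.06536 m/day.
Seepage velocity v = q / n_e = 0.06536 / 0.28 = 0.2334 m/day.

0.233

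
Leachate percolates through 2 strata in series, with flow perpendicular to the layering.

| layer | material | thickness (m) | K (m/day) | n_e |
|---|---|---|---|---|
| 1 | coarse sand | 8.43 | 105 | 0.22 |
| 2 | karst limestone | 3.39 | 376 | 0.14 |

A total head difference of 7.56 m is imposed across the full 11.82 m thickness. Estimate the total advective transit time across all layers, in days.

0.0275

With flow normal to the layers, continuity requires the same specific discharge q through every layer.
Σ(b_i/K_i) = 8.43/105 + 3.39/376 = 0.08930 d.
q = Δh / Σ(b_i/K_i) = 7.56 / 0.08930 = 84.66 m/day.
In each layer the seepage velocity is v_i = q/n_i, so the layer transit time is t_i = b_i·n_i / q:
  layer 1 (coarse sand): t_1 = 8.43 × 0.22 / 84.66 = 0.02191 d
  layer 2 (karst limestone): t_2 = 3.39 × 0.14 / 84.66 = 0.005606 d
Total t = Σ t_i = 0.02751 days.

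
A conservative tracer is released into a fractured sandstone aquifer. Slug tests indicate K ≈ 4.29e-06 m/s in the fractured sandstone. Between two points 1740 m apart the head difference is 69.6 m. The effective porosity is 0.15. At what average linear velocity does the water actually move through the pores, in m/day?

Convert K: 4.29e-06 m/s × 86400 = 0.3707 m/day.
Hydraulic gradient i = Δh / L = 69.6 / 1740 = 0.04000.
Darcy flux q = K · i = 0.3707 × 0.04000 = 0.01483 m/day.
Seepage velocity v = q / n_e = 0.01483 / 0.15 = 0.09884 m/day.

0.0988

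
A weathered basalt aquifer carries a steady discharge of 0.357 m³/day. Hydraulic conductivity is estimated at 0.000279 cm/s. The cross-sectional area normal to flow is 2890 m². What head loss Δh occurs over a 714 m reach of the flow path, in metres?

0.366

Convert K: 0.000279 cm/s × 864 = 0.2411 m/day.
From Q = K·A·i, i = Q / (K·A) = 0.357 / (0.2411 × 2890) = 0.0005125.
Head loss Δh = i · L = 0.0005125 × 714 = 0.3659 m.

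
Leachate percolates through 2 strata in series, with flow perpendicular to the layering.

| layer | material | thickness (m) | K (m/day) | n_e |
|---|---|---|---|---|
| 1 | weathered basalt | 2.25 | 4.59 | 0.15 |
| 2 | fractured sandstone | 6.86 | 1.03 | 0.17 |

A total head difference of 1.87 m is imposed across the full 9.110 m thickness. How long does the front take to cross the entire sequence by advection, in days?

5.75

With flow normal to the layers, continuity requires the same specific discharge q through every layer.
Σ(b_i/K_i) = 2.25/4.59 + 6.86/1.03 = 7.150 d.
q = Δh / Σ(b_i/K_i) = 1.87 / 7.150 = 0.2615 m/day.
In each layer the seepage velocity is v_i = q/n_i, so the layer transit time is t_i = b_i·n_i / q:
  layer 1 (weathered basalt): t_1 = 2.25 × 0.15 / 0.2615 = 1.291 d
  layer 2 (fractured sandstone): t_2 = 6.86 × 0.17 / 0.2615 = 4.459 d
Total t = Σ t_i = 5.750 days.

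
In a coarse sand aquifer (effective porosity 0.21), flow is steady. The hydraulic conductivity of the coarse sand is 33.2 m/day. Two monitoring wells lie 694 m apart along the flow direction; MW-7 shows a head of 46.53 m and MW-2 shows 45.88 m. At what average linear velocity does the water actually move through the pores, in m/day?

Hydraulic gradient i = (46.53 − 45.88) / 694 = 0.65 / 694 = 0.0009366.
Darcy flux q = K · i = 33.20 × 0.0009366 = 0.03110 m/day.
Seepage velocity v = q / n_e = 0.03110 / 0.21 = 0.1481 m/day.

0.148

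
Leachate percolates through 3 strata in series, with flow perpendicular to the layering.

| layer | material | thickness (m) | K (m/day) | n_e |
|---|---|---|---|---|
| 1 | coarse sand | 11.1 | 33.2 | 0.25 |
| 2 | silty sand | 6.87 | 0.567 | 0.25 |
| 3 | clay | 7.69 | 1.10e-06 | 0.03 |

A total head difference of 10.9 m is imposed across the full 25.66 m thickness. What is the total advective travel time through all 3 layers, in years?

With flow normal to the layers, continuity requires the same specific discharge q through every layer.
Σ(b_i/K_i) = 11.1/33.2 + 6.87/0.567 + 7.69/1.10e-06 = 6.991e+06 d.
q = Δh / Σ(b_i/K_i) = 10.9 / 6.991e+06 = 1.559e-06 m/day.
In each layer the seepage velocity is v_i = q/n_i, so the layer transit time is t_i = b_i·n_i / q:
  layer 1 (coarse sand): t_1 = 11.1 × 0.25 / 1.559e-06 = 1.780e+06 d
  layer 2 (silty sand): t_2 = 6.87 × 0.25 / 1.559e-06 = 1.102e+06 d
  layer 3 (clay): t_3 = 7.69 × 0.03 / 1.559e-06 = 1.480e+05 d
Total t = Σ t_i = 3.029e+06 days = 8294 years.

8290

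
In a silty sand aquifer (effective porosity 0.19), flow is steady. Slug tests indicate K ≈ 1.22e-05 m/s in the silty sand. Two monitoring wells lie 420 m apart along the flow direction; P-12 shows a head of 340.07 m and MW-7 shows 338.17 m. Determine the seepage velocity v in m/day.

Convert K: 1.22e-05 m/s × 86400 = 1.054 m/day.
Hydraulic gradient i = (340.07 − 338.17) / 420 = 1.9 / 420 = 0.004524.
Darcy flux q = K · i = 1.054 × 0.004524 = 0.004768 m/day.
Seepage velocity v = q / n_e = 0.004768 / 0.19 = 0.02510 m/day.

0.0251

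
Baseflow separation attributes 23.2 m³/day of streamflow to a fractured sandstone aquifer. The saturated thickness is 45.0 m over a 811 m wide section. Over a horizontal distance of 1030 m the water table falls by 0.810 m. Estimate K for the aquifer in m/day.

0.808

Cross-sectional area A = 811 × 45.0 = 36495 m².
Hydraulic gradient i = Δh / L = 0.810 / 1030 = 0.0007864.
From Q = K·A·i, K = Q / (A·i) = 23.2 / (36495 × 0.0007864) = 0.8084 m/day.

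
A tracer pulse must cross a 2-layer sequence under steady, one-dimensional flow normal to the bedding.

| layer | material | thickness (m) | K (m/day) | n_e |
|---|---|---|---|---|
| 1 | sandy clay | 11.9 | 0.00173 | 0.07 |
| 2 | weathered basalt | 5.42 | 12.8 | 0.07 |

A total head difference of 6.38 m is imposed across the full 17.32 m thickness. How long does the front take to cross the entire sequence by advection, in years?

3.58

With flow normal to the layers, continuity requires the same specific discharge q through every layer.
Σ(b_i/K_i) = 11.9/0.00173 + 5.42/12.8 = 6879 d.
q = Δh / Σ(b_i/K_i) = 6.38 / 6879 = 0.0009275 m/day.
In each layer the seepage velocity is v_i = q/n_i, so the layer transit time is t_i = b_i·n_i / q:
  layer 1 (sandy clay): t_1 = 11.9 × 0.07 / 0.0009275 = 898.2 d
  layer 2 (weathered basalt): t_2 = 5.42 × 0.07 / 0.0009275 = 409.1 d
Total t = Σ t_i = 1307 days = 3.579 years.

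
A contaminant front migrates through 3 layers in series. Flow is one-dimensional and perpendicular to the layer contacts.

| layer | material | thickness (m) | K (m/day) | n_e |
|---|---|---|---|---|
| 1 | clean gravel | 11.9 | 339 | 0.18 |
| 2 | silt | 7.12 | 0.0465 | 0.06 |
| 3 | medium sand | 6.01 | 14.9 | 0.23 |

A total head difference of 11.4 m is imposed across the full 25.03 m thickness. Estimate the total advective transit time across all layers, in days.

With flow normal to the layers, continuity requires the same specific discharge q through every layer.
Σ(b_i/K_i) = 11.9/339 + 7.12/0.0465 + 6.01/14.9 = 153.6 d.
q = Δh / Σ(b_i/K_i) = 11.4 / 153.6 = 0.07424 m/day.
In each layer the seepage velocity is v_i = q/n_i, so the layer transit time is t_i = b_i·n_i / q:
  layer 1 (clean gravel): t_1 = 11.9 × 0.18 / 0.07424 = 28.85 d
  layer 2 (silt): t_2 = 7.12 × 0.06 / 0.07424 = 5.754 d
  layer 3 (medium sand): t_3 = 6.01 × 0.23 / 0.07424 = 18.62 d
Total t = Σ t_i = 53.23 days.

53.2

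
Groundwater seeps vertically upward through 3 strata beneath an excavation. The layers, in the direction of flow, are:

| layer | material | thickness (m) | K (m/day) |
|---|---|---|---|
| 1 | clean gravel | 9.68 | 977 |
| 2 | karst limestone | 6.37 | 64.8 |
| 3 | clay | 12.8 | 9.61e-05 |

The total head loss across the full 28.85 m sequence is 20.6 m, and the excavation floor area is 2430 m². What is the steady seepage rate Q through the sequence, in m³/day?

Flow is perpendicular to layering, so the layers act in series and the equivalent K is the thickness-weighted harmonic mean.
Total thickness L = 9.68 + 6.37 + 12.8 = 28.85 m.
Σ(b_i/K_i) = 9.68/977 + 6.37/64.8 + 12.8/9.61e-05 = 1.332e+05 d.
K_eq = L / Σ(b_i/K_i) = 28.85 / 1.332e+05 = 0.0002166 m/day.
Q = K_eq · A · (Δh/L) = 0.0002166 × 2430 × (20.6/28.85) = 0.3758 m³/day.

0.376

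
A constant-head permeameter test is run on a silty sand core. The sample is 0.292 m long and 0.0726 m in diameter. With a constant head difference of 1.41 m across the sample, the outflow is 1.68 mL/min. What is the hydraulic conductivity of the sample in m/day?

0.121

Cross-sectional area A = π·(d/2)² = π × (0.0726/2)² = 0.004140 m².
Convert discharge: 1.68 mL/min = 2.800e-08 m³/s.
Darcy's law rearranged: K = Q·L / (A·Δh) = 2.800e-08 × 0.292 / (0.004140 × 1.41) = 1.401e-06 m/s = 0.1210 m/day.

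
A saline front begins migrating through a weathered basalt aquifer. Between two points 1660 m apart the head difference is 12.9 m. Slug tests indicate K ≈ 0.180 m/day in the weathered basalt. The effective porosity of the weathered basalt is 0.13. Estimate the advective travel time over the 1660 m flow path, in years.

422

Hydraulic gradient i = Δh / L = 12.9 / 1660 = 0.007771.
Darcy flux q = K · i = 0.1800 × 0.007771 = 0.001399 m/day.
Seepage velocity v = q / n_e = 0.001399 / 0.13 = 0.01076 m/day.
Travel time t = L / v = 1660 / 0.01076 = 1.543e+05 days = 422.4 years.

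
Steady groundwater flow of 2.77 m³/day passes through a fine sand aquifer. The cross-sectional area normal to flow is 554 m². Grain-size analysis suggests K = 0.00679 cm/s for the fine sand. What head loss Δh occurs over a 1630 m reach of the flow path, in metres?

1.39

Convert K: 0.00679 cm/s × 864 = 5.867 m/day.
From Q = K·A·i, i = Q / (K·A) = 2.77 / (5.867 × 554.0) = 0.0008523.
Head loss Δh = i · L = 0.0008523 × 1630 = 1.389 m.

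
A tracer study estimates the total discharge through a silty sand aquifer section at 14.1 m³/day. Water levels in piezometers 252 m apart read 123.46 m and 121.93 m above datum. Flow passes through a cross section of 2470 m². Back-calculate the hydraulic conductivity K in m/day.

Hydraulic gradient i = (123.46 − 121.93) / 252 = 1.53 / 252 = 0.006071.
From Q = K·A·i, K = Q / (A·i) = 14.1 / (2470 × 0.006071) = 0.9402 m/day.

0.940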